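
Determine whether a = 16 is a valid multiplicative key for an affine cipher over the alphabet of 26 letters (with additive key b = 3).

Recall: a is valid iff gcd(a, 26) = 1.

Step 1: Compute gcd(16, 26).
Step 2: gcd(16, 26) = 2.
Since gcd = 2 != 1, 16 shares a common factor with 26, so it cannot be used.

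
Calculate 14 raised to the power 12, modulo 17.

Step 1: Compute 14^12 mod 17 step by step, reducing modulo 17 at each step.
  14^1 mod 17 = 14
  14^2 mod 17 = (14 * 14) mod 17 = 9
  14^3 mod 17 = (9 * 14) mod 17 = 7
  14^4 mod 17 = (7 * 14) mod 17 = 13
  14^5 mod 17 = (13 * 14) mod 17 = 12
  14^6 mod 17 = (12 * 14) mod 17 = 15
  14^7 mod 17 = (15 * 14) mod 17 = 6
  14^8 mod 17 = (6 * 14) mod 17 = 16
  14^9 mod 17 = (16 * 14) mod 17 = 3
  14^10 mod 17 = (3 * 14) mod 17 = 8
  14^11 mod 17 = (8 * 14) mod 17 = 10
  14^12 mod 17 = (10 * 14) mod 17 = 4
Step 2: Result = 4.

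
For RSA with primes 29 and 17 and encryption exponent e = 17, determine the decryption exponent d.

Step 1: n = 29 * 17 = 493.
Step 2: phi(n) = 28 * 16 = 448.
Step 3: Find d such that 17 * d = 1 (mod 448).
Step 4: d = 17^(-1) mod 448 = 369.
Verification: 17 * 369 = 6273 = 14 * 448 + 1.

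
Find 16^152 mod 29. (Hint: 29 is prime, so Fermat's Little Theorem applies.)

Step 1: Since 29 is prime, by Fermat's Little Theorem: 16^28 = 1 (mod 29).
Step 2: Reduce exponent: 152 mod 28 = 12.
Step 3: So 16^152 = 16^12 (mod 29).
Step 4: 16^12 mod 29 = 23.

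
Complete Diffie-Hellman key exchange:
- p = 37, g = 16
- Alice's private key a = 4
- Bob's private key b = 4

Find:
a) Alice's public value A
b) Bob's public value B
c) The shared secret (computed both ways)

Step 1: A = g^a mod p = 16^4 mod 37 = 9.
Step 2: B = g^b mod p = 16^4 mod 37 = 9.
Step 3: Alice computes s = B^a mod p = 9^4 mod 37 = 12.
Step 4: Bob computes s = A^b mod p = 9^4 mod 37 = 12.
Both sides agree: shared secret = 12.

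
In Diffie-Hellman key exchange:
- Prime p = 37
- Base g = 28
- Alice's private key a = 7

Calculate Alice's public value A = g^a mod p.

Step 1: A = g^a mod p = 28^7 mod 37.
  28^1 mod 37 = 28
  28^2 mod 37 = (28 * 28) mod 37 = 7
  28^3 mod 37 = (7 * 28) mod 37 = 11
  28^4 mod 37 = (11 * 28) mod 37 = 12
  28^5 mod 37 = (12 * 28) mod 37 = 3
  28^6 mod 37 = (3 * 28) mod 37 = 10
  28^7 mod 37 = (10 * 28) mod 37 = 21
Result: A = 21.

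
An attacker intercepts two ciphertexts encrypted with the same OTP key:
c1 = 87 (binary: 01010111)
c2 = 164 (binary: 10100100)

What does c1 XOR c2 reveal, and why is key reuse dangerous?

Step 1: c1 XOR c2 = (m1 XOR k) XOR (m2 XOR k).
Step 2: By XOR associativity/commutativity: = m1 XOR m2 XOR k XOR k = m1 XOR m2.
Step 3: 01010111 XOR 10100100 = 11110011 = 243.
Step 4: The key cancels out! An attacker learns m1 XOR m2 = 243, revealing the relationship between plaintexts.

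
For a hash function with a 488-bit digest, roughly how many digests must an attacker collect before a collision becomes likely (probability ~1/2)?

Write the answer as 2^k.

Step 1: The birthday paradox gives collision probability ~50% after sqrt(2^n) = 2^(n/2) hashes.
Step 2: For 488-bit output: 2^(488/2) = 2^244.
Step 3: Approximately 2^244 hash computations needed.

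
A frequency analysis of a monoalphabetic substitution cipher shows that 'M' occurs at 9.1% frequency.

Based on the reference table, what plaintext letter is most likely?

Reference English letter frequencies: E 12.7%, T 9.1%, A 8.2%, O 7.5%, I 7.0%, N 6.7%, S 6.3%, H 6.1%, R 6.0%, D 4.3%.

Step 1: The observed frequency is 9.1%.
Step 2: Compare with English frequencies:
  E: 12.7% (difference: 3.6%)
  T: 9.1% (difference: 0.0%) <-- closest
  A: 8.2% (difference: 0.9%)
  O: 7.5% (difference: 1.6%)
  I: 7.0% (difference: 2.1%)
  N: 6.7% (difference: 2.4%)
  S: 6.3% (difference: 2.8%)
  H: 6.1% (difference: 3.0%)
  R: 6.0% (difference: 3.1%)
  D: 4.3% (difference: 4.8%)
Step 3: 'M' most likely represents 'T' (frequency 9.1%).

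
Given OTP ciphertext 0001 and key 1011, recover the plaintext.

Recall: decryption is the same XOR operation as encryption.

Step 1: XOR ciphertext with key:
  Ciphertext: 0001
  Key:        1011
  XOR:        1010
Step 2: Plaintext = 1010 = 10 in decimal.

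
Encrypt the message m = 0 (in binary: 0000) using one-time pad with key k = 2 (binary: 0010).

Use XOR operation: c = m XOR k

Step 1: Write out the XOR operation bit by bit:
  Message: 0000
  Key:     0010
  XOR:     0010
Step 2: Convert to decimal: 0010 = 2.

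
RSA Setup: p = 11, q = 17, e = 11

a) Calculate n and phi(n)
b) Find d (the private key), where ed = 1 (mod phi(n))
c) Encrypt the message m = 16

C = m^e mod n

Step 1: n = 11 * 17 = 187.
Step 2: phi(n) = (11-1)(17-1) = 10 * 16 = 160.
Step 3: Find d = 11^(-1) mod 160 = 131.
  Verify: 11 * 131 = 1441 = 1 (mod 160).
Step 4: C = 16^11 mod 187 = 16.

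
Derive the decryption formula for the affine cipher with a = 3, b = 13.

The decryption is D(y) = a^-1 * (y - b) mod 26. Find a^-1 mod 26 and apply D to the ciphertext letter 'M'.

Step 1: Find a^-1, the modular inverse of 3 mod 26.
Step 2: We need 3 * a^-1 = 1 (mod 26).
Step 3: 3 * 9 = 27 = 1 * 26 + 1, so a^-1 = 9.
Step 4: D(y) = 9(y - 13) mod 26.
Step 5: Apply to 'M' (y = 12): D(12) = 9 * (12 - 13) mod 26 = 9 * -1 mod 26 = 17 -> 'R'.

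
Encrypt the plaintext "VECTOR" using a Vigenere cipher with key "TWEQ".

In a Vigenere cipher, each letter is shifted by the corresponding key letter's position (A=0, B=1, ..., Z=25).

Step 1: Repeat key to match plaintext length:
  Plaintext: VECTOR
  Key:       TWEQTW
Step 2: Encrypt each letter:
  V(21) + T(19) = (21+19) mod 26 = 14 = O
  E(4) + W(22) = (4+22) mod 26 = 0 = A
  C(2) + E(4) = (2+4) mod 26 = 6 = G
  T(19) + Q(16) = (19+16) mod 26 = 9 = J
  O(14) + T(19) = (14+19) mod 26 = 7 = H
  R(17) + W(22) = (17+22) mod 26 = 13 = N
Ciphertext: OAGJHN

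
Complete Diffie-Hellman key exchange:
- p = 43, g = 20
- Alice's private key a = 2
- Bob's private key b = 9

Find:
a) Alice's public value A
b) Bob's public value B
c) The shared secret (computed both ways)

Step 1: A = g^a mod p = 20^2 mod 43 = 13.
Step 2: B = g^b mod p = 20^9 mod 43 = 8.
Step 3: Alice computes s = B^a mod p = 8^2 mod 43 = 21.
Step 4: Bob computes s = A^b mod p = 13^9 mod 43 = 21.
Both sides agree: shared secret = 21.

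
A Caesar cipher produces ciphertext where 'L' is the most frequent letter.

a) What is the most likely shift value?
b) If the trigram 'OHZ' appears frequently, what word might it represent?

Step 1: In English, 'E' is the most frequent letter (12.7%).
Step 2: The most frequent ciphertext letter is 'L' (position 11).
Step 3: Shift = (11 - 4) mod 26 = 7.
Step 4: Decrypt 'OHZ' by shifting back 7:
  O -> H
  H -> A
  Z -> S
Step 5: 'OHZ' decrypts to 'HAS'.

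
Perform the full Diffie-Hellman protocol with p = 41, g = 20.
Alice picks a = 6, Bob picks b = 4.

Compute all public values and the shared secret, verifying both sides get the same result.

Step 1: A = g^a mod p = 20^6 mod 41 = 25.
Step 2: B = g^b mod p = 20^4 mod 41 = 18.
Step 3: Alice computes s = B^a mod p = 18^6 mod 41 = 18.
Step 4: Bob computes s = A^b mod p = 25^4 mod 41 = 18.
Both sides agree: shared secret = 18.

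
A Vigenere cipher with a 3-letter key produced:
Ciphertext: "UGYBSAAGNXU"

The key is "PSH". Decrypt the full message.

Step 1: Key 'PSH' has length 3. Extended key: PSHPSHPSHPS
Step 2: Decrypt each position:
  U(20) - P(15) = 5 = F
  G(6) - S(18) = 14 = O
  Y(24) - H(7) = 17 = R
  B(1) - P(15) = 12 = M
  S(18) - S(18) = 0 = A
  A(0) - H(7) = 19 = T
  A(0) - P(15) = 11 = L
  G(6) - S(18) = 14 = O
  N(13) - H(7) = 6 = G
  X(23) - P(15) = 8 = I
  U(20) - S(18) = 2 = C
Plaintext: FORMATLOGIC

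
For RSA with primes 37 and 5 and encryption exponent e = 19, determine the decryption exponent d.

Step 1: n = 37 * 5 = 185.
Step 2: phi(n) = 36 * 4 = 144.
Step 3: Find d such that 19 * d = 1 (mod 144).
Step 4: d = 19^(-1) mod 144 = 91.
Verification: 19 * 91 = 1729 = 12 * 144 + 1.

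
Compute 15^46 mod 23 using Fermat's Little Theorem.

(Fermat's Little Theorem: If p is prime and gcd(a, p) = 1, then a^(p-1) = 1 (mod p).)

Step 1: Since 23 is prime, by Fermat's Little Theorem: 15^22 = 1 (mod 23).
Step 2: Reduce exponent: 46 mod 22 = 2.
Step 3: So 15^46 = 15^2 (mod 23).
Step 4: 15^2 mod 23 = 18.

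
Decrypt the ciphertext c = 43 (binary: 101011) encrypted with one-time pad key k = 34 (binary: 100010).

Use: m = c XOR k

Step 1: XOR ciphertext with key:
  Ciphertext: 101011
  Key:        100010
  XOR:        001001
Step 2: Plaintext = 001001 = 9 in decimal.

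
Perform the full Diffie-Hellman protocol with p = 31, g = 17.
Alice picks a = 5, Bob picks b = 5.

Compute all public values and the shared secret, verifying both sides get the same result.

Step 1: A = g^a mod p = 17^5 mod 31 = 26.
Step 2: B = g^b mod p = 17^5 mod 31 = 26.
Step 3: Alice computes s = B^a mod p = 26^5 mod 31 = 6.
Step 4: Bob computes s = A^b mod p = 26^5 mod 31 = 6.
Both sides agree: shared secret = 6.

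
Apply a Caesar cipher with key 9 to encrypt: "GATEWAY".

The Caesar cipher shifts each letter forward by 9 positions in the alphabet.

Step 1: For each letter, shift forward by 9 positions (mod 26).
  G (position 6) -> position (6+9) mod 26 = 15 -> P
  A (position 0) -> position (0+9) mod 26 = 9 -> J
  T (position 19) -> position (19+9) mod 26 = 2 -> C
  E (position 4) -> position (4+9) mod 26 = 13 -> N
  W (position 22) -> position (22+9) mod 26 = 5 -> F
  A (position 0) -> position (0+9) mod 26 = 9 -> J
  Y (position 24) -> position (24+9) mod 26 = 7 -> H
Result: PJCNFJH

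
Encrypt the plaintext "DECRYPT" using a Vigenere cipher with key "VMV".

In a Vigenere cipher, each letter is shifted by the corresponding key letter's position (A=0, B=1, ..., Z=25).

Step 1: Repeat key to match plaintext length:
  Plaintext: DECRYPT
  Key:       VMVVMVV
Step 2: Encrypt each letter:
  D(3) + V(21) = (3+21) mod 26 = 24 = Y
  E(4) + M(12) = (4+12) mod 26 = 16 = Q
  C(2) + V(21) = (2+21) mod 26 = 23 = X
  R(17) + V(21) = (17+21) mod 26 = 12 = M
  Y(24) + M(12) = (24+12) mod 26 = 10 = K
  P(15) + V(21) = (15+21) mod 26 = 10 = K
  T(19) + V(21) = (19+21) mod 26 = 14 = O
Ciphertext: YQXMKKO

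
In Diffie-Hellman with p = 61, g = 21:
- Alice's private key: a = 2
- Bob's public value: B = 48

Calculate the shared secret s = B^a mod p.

Step 1: s = B^a mod p = 48^2 mod 61.
  48^1 mod 61 = 48
  48^2 mod 61 = (48 * 48) mod 61 = 47
Result: shared secret = 47.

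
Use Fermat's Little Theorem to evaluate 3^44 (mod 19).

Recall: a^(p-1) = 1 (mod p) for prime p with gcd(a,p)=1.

Step 1: Since 19 is prime, by Fermat's Little Theorem: 3^18 = 1 (mod 19).
Step 2: Reduce exponent: 44 mod 18 = 8.
Step 3: So 3^44 = 3^8 (mod 19).
Step 4: 3^8 mod 19 = 6.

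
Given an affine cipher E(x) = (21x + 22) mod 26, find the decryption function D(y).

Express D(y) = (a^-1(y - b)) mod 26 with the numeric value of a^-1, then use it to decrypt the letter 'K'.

Step 1: Find a^-1, the modular inverse of 21 mod 26.
Step 2: We need 21 * a^-1 = 1 (mod 26).
Step 3: 21 * 5 = 105 = 4 * 26 + 1, so a^-1 = 5.
Step 4: D(y) = 5(y - 22) mod 26.
Step 5: Apply to 'K' (y = 10): D(10) = 5 * (10 - 22) mod 26 = 5 * -12 mod 26 = 18 -> 'S'.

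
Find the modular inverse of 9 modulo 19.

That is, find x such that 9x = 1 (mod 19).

Step 1: We need x such that 9 * x = 1 (mod 19).
Step 2: Using the extended Euclidean algorithm or trial:
  9 * 17 = 153 = 8 * 19 + 1.
Step 3: Since 153 mod 19 = 1, the inverse is x = 17.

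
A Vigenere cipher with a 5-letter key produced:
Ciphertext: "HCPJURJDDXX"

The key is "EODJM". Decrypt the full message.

Step 1: Key 'EODJM' has length 5. Extended key: EODJMEODJME
Step 2: Decrypt each position:
  H(7) - E(4) = 3 = D
  C(2) - O(14) = 14 = O
  P(15) - D(3) = 12 = M
  J(9) - J(9) = 0 = A
  U(20) - M(12) = 8 = I
  R(17) - E(4) = 13 = N
  J(9) - O(14) = 21 = V
  D(3) - D(3) = 0 = A
  D(3) - J(9) = 20 = U
  X(23) - M(12) = 11 = L
  X(23) - E(4) = 19 = T
Plaintext: DOMAINVAULT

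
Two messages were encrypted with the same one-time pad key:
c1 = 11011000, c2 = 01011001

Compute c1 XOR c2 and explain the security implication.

Step 1: c1 XOR c2 = (m1 XOR k) XOR (m2 XOR k).
Step 2: By XOR associativity/commutativity: = m1 XOR m2 XOR k XOR k = m1 XOR m2.
Step 3: 11011000 XOR 01011001 = 10000001 = 129.
Step 4: The key cancels out! An attacker learns m1 XOR m2 = 129, revealing the relationship between plaintexts.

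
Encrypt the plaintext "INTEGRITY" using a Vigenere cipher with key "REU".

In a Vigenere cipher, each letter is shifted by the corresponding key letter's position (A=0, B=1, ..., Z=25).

Step 1: Repeat key to match plaintext length:
  Plaintext: INTEGRITY
  Key:       REUREUREU
Step 2: Encrypt each letter:
  I(8) + R(17) = (8+17) mod 26 = 25 = Z
  N(13) + E(4) = (13+4) mod 26 = 17 = R
  T(19) + U(20) = (19+20) mod 26 = 13 = N
  E(4) + R(17) = (4+17) mod 26 = 21 = V
  G(6) + E(4) = (6+4) mod 26 = 10 = K
  R(17) + U(20) = (17+20) mod 26 = 11 = L
  I(8) + R(17) = (8+17) mod 26 = 25 = Z
  T(19) + E(4) = (19+4) mod 26 = 23 = X
  Y(24) + U(20) = (24+20) mod 26 = 18 = S
Ciphertext: ZRNVKLZXS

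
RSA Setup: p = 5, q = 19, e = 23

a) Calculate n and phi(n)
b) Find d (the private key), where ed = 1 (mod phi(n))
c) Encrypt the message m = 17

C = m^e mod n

Step 1: n = 5 * 19 = 95.
Step 2: phi(n) = (5-1)(19-1) = 4 * 18 = 72.
Step 3: Find d = 23^(-1) mod 72 = 47.
  Verify: 23 * 47 = 1081 = 1 (mod 72).
Step 4: C = 17^23 mod 95 = 63.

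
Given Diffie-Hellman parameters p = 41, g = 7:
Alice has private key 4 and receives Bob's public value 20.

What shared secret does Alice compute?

Step 1: s = B^a mod p = 20^4 mod 41.
  20^1 mod 41 = 20
  20^2 mod 41 = (20 * 20) mod 41 = 31
  20^3 mod 41 = (31 * 20) mod 41 = 5
  20^4 mod 41 = (5 * 20) mod 41 = 18
Result: shared secret = 18.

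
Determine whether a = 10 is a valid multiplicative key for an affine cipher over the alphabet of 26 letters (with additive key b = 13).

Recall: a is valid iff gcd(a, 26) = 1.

Step 1: Compute gcd(10, 26).
Step 2: gcd(10, 26) = 2.
Since gcd = 2 != 1, 10 shares a common factor with 26, so it cannot be used.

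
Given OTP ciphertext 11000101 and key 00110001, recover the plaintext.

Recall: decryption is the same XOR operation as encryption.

Step 1: XOR ciphertext with key:
  Ciphertext: 11000101
  Key:        00110001
  XOR:        11110100
Step 2: Plaintext = 11110100 = 244 in decimal.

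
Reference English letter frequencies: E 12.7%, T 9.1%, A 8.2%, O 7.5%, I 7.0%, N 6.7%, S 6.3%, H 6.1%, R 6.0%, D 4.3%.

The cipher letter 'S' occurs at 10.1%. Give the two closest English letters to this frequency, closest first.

Step 1: Observed frequency of 'S' is 10.1%.
Step 2: Compute distances to each reference frequency and sort:
  T (9.1%): difference = 1.0% <-- BEST
  A (8.2%): difference = 1.9% <-- RUNNER-UP
  E (12.7%): difference = 2.6%
  O (7.5%): difference = 2.6%
  I (7.0%): difference = 3.1%
Step 3: Most likely is 'T' (9.1%, diff 1.0%); second most likely is 'A' (8.2%, diff 1.9%).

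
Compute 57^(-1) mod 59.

Step 1: We need x such that 57 * x = 1 (mod 59).
Step 2: Using the extended Euclidean algorithm or trial:
  57 * 29 = 1653 = 28 * 59 + 1.
Step 3: Since 1653 mod 59 = 1, the inverse is x = 29.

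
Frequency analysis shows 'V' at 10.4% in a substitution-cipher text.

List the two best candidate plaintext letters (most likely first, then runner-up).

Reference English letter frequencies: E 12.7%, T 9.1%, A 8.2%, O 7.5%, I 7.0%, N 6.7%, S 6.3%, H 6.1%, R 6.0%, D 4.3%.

Step 1: Observed frequency of 'V' is 10.4%.
Step 2: Compute distances to each reference frequency and sort:
  T (9.1%): difference = 1.3% <-- BEST
  A (8.2%): difference = 2.2% <-- RUNNER-UP
  E (12.7%): difference = 2.3%
  O (7.5%): difference = 2.9%
  I (7.0%): difference = 3.4%
Step 3: Most likely is 'T' (9.1%, diff 1.3%); second most likely is 'A' (8.2%, diff 2.2%).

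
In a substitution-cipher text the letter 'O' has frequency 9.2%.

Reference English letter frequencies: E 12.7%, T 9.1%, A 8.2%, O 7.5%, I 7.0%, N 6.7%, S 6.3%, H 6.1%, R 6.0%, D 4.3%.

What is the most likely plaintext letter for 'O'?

Step 1: The observed frequency is 9.2%.
Step 2: Compare with English frequencies:
  E: 12.7% (difference: 3.5%)
  T: 9.1% (difference: 0.1%) <-- closest
  A: 8.2% (difference: 1.0%)
  O: 7.5% (difference: 1.7%)
  I: 7.0% (difference: 2.2%)
  N: 6.7% (difference: 2.5%)
  S: 6.3% (difference: 2.9%)
  H: 6.1% (difference: 3.1%)
  R: 6.0% (difference: 3.2%)
  D: 4.3% (difference: 4.9%)
Step 3: 'O' most likely represents 'T' (frequency 9.1%).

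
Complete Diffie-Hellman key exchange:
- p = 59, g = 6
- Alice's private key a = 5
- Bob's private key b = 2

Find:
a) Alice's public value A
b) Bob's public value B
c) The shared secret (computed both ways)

Step 1: A = g^a mod p = 6^5 mod 59 = 47.
Step 2: B = g^b mod p = 6^2 mod 59 = 36.
Step 3: Alice computes s = B^a mod p = 36^5 mod 59 = 26.
Step 4: Bob computes s = A^b mod p = 47^2 mod 59 = 26.
Both sides agree: shared secret = 26.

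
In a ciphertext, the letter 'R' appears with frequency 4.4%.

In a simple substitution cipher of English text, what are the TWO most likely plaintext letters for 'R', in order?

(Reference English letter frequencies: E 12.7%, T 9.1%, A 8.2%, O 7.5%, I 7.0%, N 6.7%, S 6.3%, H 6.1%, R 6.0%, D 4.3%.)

Step 1: Observed frequency of 'R' is 4.4%.
Step 2: Compute distances to each reference frequency and sort:
  D (4.3%): difference = 0.1% <-- BEST
  R (6.0%): difference = 1.6% <-- RUNNER-UP
  H (6.1%): difference = 1.7%
  S (6.3%): difference = 1.9%
  N (6.7%): difference = 2.3%
Step 3: Most likely is 'D' (4.3%, diff 0.1%); second most likely is 'R' (6.0%, diff 1.6%).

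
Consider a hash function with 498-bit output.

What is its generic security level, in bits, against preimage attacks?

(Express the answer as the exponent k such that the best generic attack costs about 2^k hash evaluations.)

Step 1: The hash has a 498-bit output.
Step 2: Preimage resistance means: given a digest h(x), it should be infeasible to find any input that hashes to it.
With a 498-bit output there are 2^498 possible digests, so a generic brute-force preimage search costs about 2^498 evaluations.
Step 3: Security level = 498 bits.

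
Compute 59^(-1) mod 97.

Step 1: We need x such that 59 * x = 1 (mod 97).
Step 2: Using the extended Euclidean algorithm or trial:
  59 * 74 = 4366 = 45 * 97 + 1.
Step 3: Since 4366 mod 97 = 1, the inverse is x = 74.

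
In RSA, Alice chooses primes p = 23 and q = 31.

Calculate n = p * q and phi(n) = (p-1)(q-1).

Step 1: n = p * q = 23 * 31 = 713.
Step 2: phi(n) = (p-1)(q-1) = 22 * 30 = 660.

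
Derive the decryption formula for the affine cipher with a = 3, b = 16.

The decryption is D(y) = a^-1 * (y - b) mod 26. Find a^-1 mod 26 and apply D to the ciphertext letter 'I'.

Step 1: Find a^-1, the modular inverse of 3 mod 26.
Step 2: We need 3 * a^-1 = 1 (mod 26).
Step 3: 3 * 9 = 27 = 1 * 26 + 1, so a^-1 = 9.
Step 4: D(y) = 9(y - 16) mod 26.
Step 5: Apply to 'I' (y = 8): D(8) = 9 * (8 - 16) mod 26 = 9 * -8 mod 26 = 6 -> 'G'.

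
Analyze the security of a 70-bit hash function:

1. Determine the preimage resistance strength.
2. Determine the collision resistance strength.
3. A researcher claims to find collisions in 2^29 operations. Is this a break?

Step 1: Preimage resistance requires brute-force of 2^70 operations.
Step 2: Collision resistance (birthday bound) = 2^(70/2) = 2^35.
Step 3: The claimed attack costs 2^29 operations.
Step 4: Since 2^29 < 2^35, the claimed attack beats the generic birthday bound, so collision resistance is broken.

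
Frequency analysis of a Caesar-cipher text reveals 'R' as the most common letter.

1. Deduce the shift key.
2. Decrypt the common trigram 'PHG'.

Step 1: In English, 'E' is the most frequent letter (12.7%).
Step 2: The most frequent ciphertext letter is 'R' (position 17).
Step 3: Shift = (17 - 4) mod 26 = 13.
Step 4: Decrypt 'PHG' by shifting back 13:
  P -> C
  H -> U
  G -> T
Step 5: 'PHG' decrypts to 'CUT'.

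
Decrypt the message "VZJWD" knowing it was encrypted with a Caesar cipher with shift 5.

Step 1: Reverse the shift by subtracting 5 from each letter position.
  V (position 21) -> position (21-5) mod 26 = 16 -> Q
  Z (position 25) -> position (25-5) mod 26 = 20 -> U
  J (position 9) -> position (9-5) mod 26 = 4 -> E
  W (position 22) -> position (22-5) mod 26 = 17 -> R
  D (position 3) -> position (3-5) mod 26 = 24 -> Y
Decrypted message: QUERY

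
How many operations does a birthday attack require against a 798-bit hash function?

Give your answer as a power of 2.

Step 1: The birthday paradox gives collision probability ~50% after sqrt(2^n) = 2^(n/2) hashes.
Step 2: For 798-bit output: 2^(798/2) = 2^399.
Step 3: Approximately 2^399 hash computations needed.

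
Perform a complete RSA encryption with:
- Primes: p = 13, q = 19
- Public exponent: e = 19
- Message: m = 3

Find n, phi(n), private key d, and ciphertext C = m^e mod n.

Step 1: n = 13 * 19 = 247.
Step 2: phi(n) = (13-1)(19-1) = 12 * 18 = 216.
Step 3: Find d = 19^(-1) mod 216 = 91.
  Verify: 19 * 91 = 1729 = 1 (mod 216).
Step 4: C = 3^19 mod 247 = 3.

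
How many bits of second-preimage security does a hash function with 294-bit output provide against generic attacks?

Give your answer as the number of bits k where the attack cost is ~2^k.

Step 1: The hash has a 294-bit output.
Step 2: Second-preimage resistance means: given a specific input x, it should be infeasible to find a different y with h(y) = h(x).
With a 294-bit output, a generic search for a second preimage costs about 2^294 evaluations (each trial matches the fixed target with probability 2^-294).
Step 3: Security level = 294 bits.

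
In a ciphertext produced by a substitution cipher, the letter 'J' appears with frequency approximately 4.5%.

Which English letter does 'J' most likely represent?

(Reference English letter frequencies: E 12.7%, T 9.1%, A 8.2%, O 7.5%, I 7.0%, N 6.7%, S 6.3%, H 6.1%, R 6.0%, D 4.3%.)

Step 1: The observed frequency is 4.5%.
Step 2: Compare with English frequencies:
  E: 12.7% (difference: 8.2%)
  T: 9.1% (difference: 4.6%)
  A: 8.2% (difference: 3.7%)
  O: 7.5% (difference: 3.0%)
  I: 7.0% (difference: 2.5%)
  N: 6.7% (difference: 2.2%)
  S: 6.3% (difference: 1.8%)
  H: 6.1% (difference: 1.6%)
  R: 6.0% (difference: 1.5%)
  D: 4.3% (difference: 0.2%) <-- closest
Step 3: 'J' most likely represents 'D' (frequency 4.3%).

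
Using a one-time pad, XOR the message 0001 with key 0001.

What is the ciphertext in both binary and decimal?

Step 1: Write out the XOR operation bit by bit:
  Message: 0001
  Key:     0001
  XOR:     0000
Step 2: Convert to decimal: 0000 = 0.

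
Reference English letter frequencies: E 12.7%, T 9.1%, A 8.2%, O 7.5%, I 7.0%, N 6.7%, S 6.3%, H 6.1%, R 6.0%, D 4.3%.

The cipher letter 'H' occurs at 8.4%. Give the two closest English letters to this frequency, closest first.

Step 1: Observed frequency of 'H' is 8.4%.
Step 2: Compute distances to each reference frequency and sort:
  A (8.2%): difference = 0.2% <-- BEST
  T (9.1%): difference = 0.7% <-- RUNNER-UP
  O (7.5%): difference = 0.9%
  I (7.0%): difference = 1.4%
  N (6.7%): difference = 1.7%
Step 3: Most likely is 'A' (8.2%, diff 0.2%); second most likely is 'T' (9.1%, diff 0.7%).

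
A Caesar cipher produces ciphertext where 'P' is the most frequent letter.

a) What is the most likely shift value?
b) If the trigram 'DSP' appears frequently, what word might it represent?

Step 1: In English, 'E' is the most frequent letter (12.7%).
Step 2: The most frequent ciphertext letter is 'P' (position 15).
Step 3: Shift = (15 - 4) mod 26 = 11.
Step 4: Decrypt 'DSP' by shifting back 11:
  D -> S
  S -> H
  P -> E
Step 5: 'DSP' decrypts to 'SHE'.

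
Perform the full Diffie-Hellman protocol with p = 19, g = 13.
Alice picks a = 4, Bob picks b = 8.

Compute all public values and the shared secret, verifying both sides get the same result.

Step 1: A = g^a mod p = 13^4 mod 19 = 4.
Step 2: B = g^b mod p = 13^8 mod 19 = 16.
Step 3: Alice computes s = B^a mod p = 16^4 mod 19 = 5.
Step 4: Bob computes s = A^b mod p = 4^8 mod 19 = 5.
Both sides agree: shared secret = 5.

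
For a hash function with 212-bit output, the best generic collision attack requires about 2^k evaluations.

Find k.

Step 1: The hash has a 212-bit output.
Step 2: Collision resistance means it should be infeasible to find any x != y with h(x) = h(y).
By the birthday bound, a generic collision search succeeds after about sqrt(2^212) = 2^(212/2) = 2^106 evaluations.
Step 3: Security level = 106 bits.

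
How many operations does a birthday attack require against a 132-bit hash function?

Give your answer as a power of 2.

Step 1: The birthday paradox gives collision probability ~50% after sqrt(2^n) = 2^(n/2) hashes.
Step 2: For 132-bit output: 2^(132/2) = 2^66.
Step 3: Approximately 2^66 hash computations needed.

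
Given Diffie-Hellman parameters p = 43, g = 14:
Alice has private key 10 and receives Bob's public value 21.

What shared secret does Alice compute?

Step 1: s = B^a mod p = 21^10 mod 43.
  21^1 mod 43 = 21
  21^2 mod 43 = (21 * 21) mod 43 = 11
  21^3 mod 43 = (11 * 21) mod 43 = 16
  21^4 mod 43 = (16 * 21) mod 43 = 35
  21^5 mod 43 = (35 * 21) mod 43 = 4
  21^6 mod 43 = (4 * 21) mod 43 = 41
  21^7 mod 43 = (41 * 21) mod 43 = 1
  21^8 mod 43 = (1 * 21) mod 43 = 21
  21^9 mod 43 = (21 * 21) mod 43 = 11
  21^10 mod 43 = (11 * 21) mod 43 = 16
Result: shared secret = 16.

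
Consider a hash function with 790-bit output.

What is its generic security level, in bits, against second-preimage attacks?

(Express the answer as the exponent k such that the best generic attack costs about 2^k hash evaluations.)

Step 1: The hash has a 790-bit output.
Step 2: Second-preimage resistance means: given a specific input x, it should be infeasible to find a different y with h(y) = h(x).
With a 790-bit output, a generic search for a second preimage costs about 2^790 evaluations (each trial matches the fixed target with probability 2^-790).
Step 3: Security level = 790 bits.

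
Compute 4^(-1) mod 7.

Step 1: We need x such that 4 * x = 1 (mod 7).
Step 2: Using the extended Euclidean algorithm or trial:
  4 * 2 = 8 = 1 * 7 + 1.
Step 3: Since 8 mod 7 = 1, the inverse is x = 2.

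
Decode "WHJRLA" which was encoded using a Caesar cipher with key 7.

Step 1: Reverse the shift by subtracting 7 from each letter position.
  W (position 22) -> position (22-7) mod 26 = 15 -> P
  H (position 7) -> position (7-7) mod 26 = 0 -> A
  J (position 9) -> position (9-7) mod 26 = 2 -> C
  R (position 17) -> position (17-7) mod 26 = 10 -> K
  L (position 11) -> position (11-7) mod 26 = 4 -> E
  A (position 0) -> position (0-7) mod 26 = 19 -> T
Decrypted message: PACKET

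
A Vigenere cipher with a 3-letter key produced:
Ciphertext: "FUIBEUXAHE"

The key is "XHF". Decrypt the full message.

Step 1: Key 'XHF' has length 3. Extended key: XHFXHFXHFX
Step 2: Decrypt each position:
  F(5) - X(23) = 8 = I
  U(20) - H(7) = 13 = N
  I(8) - F(5) = 3 = D
  B(1) - X(23) = 4 = E
  E(4) - H(7) = 23 = X
  U(20) - F(5) = 15 = P
  X(23) - X(23) = 0 = A
  A(0) - H(7) = 19 = T
  H(7) - F(5) = 2 = C
  E(4) - X(23) = 7 = H
Plaintext: INDEXPATCH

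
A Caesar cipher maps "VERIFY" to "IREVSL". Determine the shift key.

Step 1: Compare first letters: V (position 21) -> I (position 8).
Step 2: Shift = (8 - 21) mod 26 = 13.
The shift value is 13.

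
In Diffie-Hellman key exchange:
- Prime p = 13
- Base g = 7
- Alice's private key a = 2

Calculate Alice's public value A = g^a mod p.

Step 1: A = g^a mod p = 7^2 mod 13.
  7^1 mod 13 = 7
  7^2 mod 13 = (7 * 7) mod 13 = 10
Result: A = 10.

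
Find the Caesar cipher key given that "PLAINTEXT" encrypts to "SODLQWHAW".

Step 1: Compare first letters: P (position 15) -> S (position 18).
Step 2: Shift = (18 - 15) mod 26 = 3.
The shift value is 3.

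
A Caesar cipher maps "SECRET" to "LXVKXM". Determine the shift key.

Step 1: Compare first letters: S (position 18) -> L (position 11).
Step 2: Shift = (11 - 18) mod 26 = 19.
The shift value is 19.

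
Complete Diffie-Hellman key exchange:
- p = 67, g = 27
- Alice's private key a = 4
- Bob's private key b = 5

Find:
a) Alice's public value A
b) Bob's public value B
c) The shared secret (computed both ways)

Step 1: A = g^a mod p = 27^4 mod 67 = 64.
Step 2: B = g^b mod p = 27^5 mod 67 = 53.
Step 3: Alice computes s = B^a mod p = 53^4 mod 67 = 25.
Step 4: Bob computes s = A^b mod p = 64^5 mod 67 = 25.
Both sides agree: shared secret = 25.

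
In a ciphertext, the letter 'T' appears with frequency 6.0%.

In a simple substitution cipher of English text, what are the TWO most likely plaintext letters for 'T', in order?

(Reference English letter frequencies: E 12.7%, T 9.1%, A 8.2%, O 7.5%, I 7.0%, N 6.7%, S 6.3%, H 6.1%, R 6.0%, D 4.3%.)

Step 1: Observed frequency of 'T' is 6.0%.
Step 2: Compute distances to each reference frequency and sort:
  R (6.0%): difference = 0.0% <-- BEST
  H (6.1%): difference = 0.1% <-- RUNNER-UP
  S (6.3%): difference = 0.3%
  N (6.7%): difference = 0.7%
  I (7.0%): difference = 1.0%
Step 3: Most likely is 'R' (6.0%, diff 0.0%); second most likely is 'H' (6.1%, diff 0.1%).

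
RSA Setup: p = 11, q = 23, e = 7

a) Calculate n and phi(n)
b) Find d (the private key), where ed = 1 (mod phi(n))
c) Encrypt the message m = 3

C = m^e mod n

Step 1: n = 11 * 23 = 253.
Step 2: phi(n) = (11-1)(23-1) = 10 * 22 = 220.
Step 3: Find d = 7^(-1) mod 220 = 63.
  Verify: 7 * 63 = 441 = 1 (mod 220).
Step 4: C = 3^7 mod 253 = 163.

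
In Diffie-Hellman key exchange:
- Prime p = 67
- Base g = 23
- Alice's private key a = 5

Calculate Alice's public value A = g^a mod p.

Step 1: A = g^a mod p = 23^5 mod 67.
  23^1 mod 67 = 23
  23^2 mod 67 = (23 * 23) mod 67 = 60
  23^3 mod 67 = (60 * 23) mod 67 = 40
  23^4 mod 67 = (40 * 23) mod 67 = 49
  23^5 mod 67 = (49 * 23) mod 67 = 55
Result: A = 55.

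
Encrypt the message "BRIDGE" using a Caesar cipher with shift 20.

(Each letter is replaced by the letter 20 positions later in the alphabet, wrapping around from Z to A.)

Step 1: For each letter, shift forward by 20 positions (mod 26).
  B (position 1) -> position (1+20) mod 26 = 21 -> V
  R (position 17) -> position (17+20) mod 26 = 11 -> L
  I (position 8) -> position (8+20) mod 26 = 2 -> C
  D (position 3) -> position (3+20) mod 26 = 23 -> X
  G (position 6) -> position (6+20) mod 26 = 0 -> A
  E (position 4) -> position (4+20) mod 26 = 24 -> Y
Result: VLCXAY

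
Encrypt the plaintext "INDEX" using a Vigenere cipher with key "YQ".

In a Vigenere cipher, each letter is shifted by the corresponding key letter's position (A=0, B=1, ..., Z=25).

Step 1: Repeat key to match plaintext length:
  Plaintext: INDEX
  Key:       YQYQY
Step 2: Encrypt each letter:
  I(8) + Y(24) = (8+24) mod 26 = 6 = G
  N(13) + Q(16) = (13+16) mod 26 = 3 = D
  D(3) + Y(24) = (3+24) mod 26 = 1 = B
  E(4) + Q(16) = (4+16) mod 26 = 20 = U
  X(23) + Y(24) = (23+24) mod 26 = 21 = V
Ciphertext: GDBUV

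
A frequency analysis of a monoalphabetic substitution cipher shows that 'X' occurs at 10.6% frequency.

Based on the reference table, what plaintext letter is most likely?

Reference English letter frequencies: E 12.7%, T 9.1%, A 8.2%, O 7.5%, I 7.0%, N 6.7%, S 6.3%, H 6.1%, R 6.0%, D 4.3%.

Step 1: The observed frequency is 10.6%.
Step 2: Compare with English frequencies:
  E: 12.7% (difference: 2.1%)
  T: 9.1% (difference: 1.5%) <-- closest
  A: 8.2% (difference: 2.4%)
  O: 7.5% (difference: 3.1%)
  I: 7.0% (difference: 3.6%)
  N: 6.7% (difference: 3.9%)
  S: 6.3% (difference: 4.3%)
  H: 6.1% (difference: 4.5%)
  R: 6.0% (difference: 4.6%)
  D: 4.3% (difference: 6.3%)
Step 3: 'X' most likely represents 'T' (frequency 9.1%).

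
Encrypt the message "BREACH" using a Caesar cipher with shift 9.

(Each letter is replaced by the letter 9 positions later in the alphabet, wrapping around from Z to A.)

Step 1: For each letter, shift forward by 9 positions (mod 26).
  B (position 1) -> position (1+9) mod 26 = 10 -> K
  R (position 17) -> position (17+9) mod 26 = 0 -> A
  E (position 4) -> position (4+9) mod 26 = 13 -> N
  A (position 0) -> position (0+9) mod 26 = 9 -> J
  C (position 2) -> position (2+9) mod 26 = 11 -> L
  H (position 7) -> position (7+9) mod 26 = 16 -> Q
Result: KANJLQ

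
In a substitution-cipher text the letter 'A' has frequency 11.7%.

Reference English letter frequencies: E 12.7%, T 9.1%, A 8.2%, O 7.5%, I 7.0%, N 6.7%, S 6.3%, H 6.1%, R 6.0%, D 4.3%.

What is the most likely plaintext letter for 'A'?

Step 1: The observed frequency is 11.7%.
Step 2: Compare with English frequencies:
  E: 12.7% (difference: 1.0%) <-- closest
  T: 9.1% (difference: 2.6%)
  A: 8.2% (difference: 3.5%)
  O: 7.5% (difference: 4.2%)
  I: 7.0% (difference: 4.7%)
  N: 6.7% (difference: 5.0%)
  S: 6.3% (difference: 5.4%)
  H: 6.1% (difference: 5.6%)
  R: 6.0% (difference: 5.7%)
  D: 4.3% (difference: 7.4%)
Step 3: 'A' most likely represents 'E' (frequency 12.7%).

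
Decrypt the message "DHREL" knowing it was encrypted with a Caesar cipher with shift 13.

Step 1: Reverse the shift by subtracting 13 from each letter position.
  D (position 3) -> position (3-13) mod 26 = 16 -> Q
  H (position 7) -> position (7-13) mod 26 = 20 -> U
  R (position 17) -> position (17-13) mod 26 = 4 -> E
  E (position 4) -> position (4-13) mod 26 = 17 -> R
  L (position 11) -> position (11-13) mod 26 = 24 -> Y
Decrypted message: QUERY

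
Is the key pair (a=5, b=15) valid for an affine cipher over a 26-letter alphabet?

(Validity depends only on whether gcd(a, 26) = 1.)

Step 1: Compute gcd(5, 26).
Step 2: gcd(5, 26) = 1.
Since gcd = 1, 5 is coprime with 26, so it is a valid key.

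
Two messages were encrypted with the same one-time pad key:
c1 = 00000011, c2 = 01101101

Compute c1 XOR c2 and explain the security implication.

Step 1: c1 XOR c2 = (m1 XOR k) XOR (m2 XOR k).
Step 2: By XOR associativity/commutativity: = m1 XOR m2 XOR k XOR k = m1 XOR m2.
Step 3: 00000011 XOR 01101101 = 01101110 = 110.
Step 4: The key cancels out! An attacker learns m1 XOR m2 = 110, revealing the relationship between plaintexts.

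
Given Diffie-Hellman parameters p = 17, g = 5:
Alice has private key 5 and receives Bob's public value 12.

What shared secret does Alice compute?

Step 1: s = B^a mod p = 12^5 mod 17.
  12^1 mod 17 = 12
  12^2 mod 17 = (12 * 12) mod 17 = 8
  12^3 mod 17 = (8 * 12) mod 17 = 11
  12^4 mod 17 = (11 * 12) mod 17 = 13
  12^5 mod 17 = (13 * 12) mod 17 = 3
Result: shared secret = 3.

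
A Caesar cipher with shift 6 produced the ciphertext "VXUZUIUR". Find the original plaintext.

Step 1: Reverse the shift by subtracting 6 from each letter position.
  V (position 21) -> position (21-6) mod 26 = 15 -> P
  X (position 23) -> position (23-6) mod 26 = 17 -> R
  U (position 20) -> position (20-6) mod 26 = 14 -> O
  Z (position 25) -> position (25-6) mod 26 = 19 -> T
  U (position 20) -> position (20-6) mod 26 = 14 -> O
  I (position 8) -> position (8-6) mod 26 = 2 -> C
  U (position 20) -> position (20-6) mod 26 = 14 -> O
  R (position 17) -> position (17-6) mod 26 = 11 -> L
Decrypted message: PROTOCOL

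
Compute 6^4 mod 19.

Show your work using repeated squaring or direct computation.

Step 1: Compute 6^4 mod 19 step by step, reducing modulo 19 at each step.
  6^1 mod 19 = 6
  6^2 mod 19 = (6 * 6) mod 19 = 17
  6^3 mod 19 = (17 * 6) mod 19 = 7
  6^4 mod 19 = (7 * 6) mod 19 = 4
Step 2: Result = 4.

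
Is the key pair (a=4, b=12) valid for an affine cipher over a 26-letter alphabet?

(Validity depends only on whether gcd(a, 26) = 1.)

Step 1: Compute gcd(4, 26).
Step 2: gcd(4, 26) = 2.
Since gcd = 2 != 1, 4 shares a common factor with 26, so it cannot be used.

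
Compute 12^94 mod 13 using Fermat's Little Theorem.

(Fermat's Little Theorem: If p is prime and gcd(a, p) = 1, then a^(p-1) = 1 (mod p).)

Step 1: Since 13 is prime, by Fermat's Little Theorem: 12^12 = 1 (mod 13).
Step 2: Reduce exponent: 94 mod 12 = 10.
Step 3: So 12^94 = 12^10 (mod 13).
Step 4: 12^10 mod 13 = 1.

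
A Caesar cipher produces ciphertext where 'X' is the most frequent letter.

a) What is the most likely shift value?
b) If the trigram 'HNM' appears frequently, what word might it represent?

Step 1: In English, 'E' is the most frequent letter (12.7%).
Step 2: The most frequent ciphertext letter is 'X' (position 23).
Step 3: Shift = (23 - 4) mod 26 = 19.
Step 4: Decrypt 'HNM' by shifting back 19:
  H -> O
  N -> U
  M -> T
Step 5: 'HNM' decrypts to 'OUT'.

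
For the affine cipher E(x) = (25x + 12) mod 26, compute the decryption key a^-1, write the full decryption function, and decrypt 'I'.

Step 1: Find a^-1, the modular inverse of 25 mod 26.
Step 2: We need 25 * a^-1 = 1 (mod 26).
Step 3: 25 * 25 = 625 = 24 * 26 + 1, so a^-1 = 25.
Step 4: D(y) = 25(y - 12) mod 26.
Step 5: Apply to 'I' (y = 8): D(8) = 25 * (8 - 12) mod 26 = 25 * -4 mod 26 = 4 -> 'E'.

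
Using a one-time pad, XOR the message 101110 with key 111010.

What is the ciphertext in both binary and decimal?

Step 1: Write out the XOR operation bit by bit:
  Message: 101110
  Key:     111010
  XOR:     010100
Step 2: Convert to decimal: 010100 = 20.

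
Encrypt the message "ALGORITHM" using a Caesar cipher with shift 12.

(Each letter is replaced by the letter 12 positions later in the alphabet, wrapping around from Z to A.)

Step 1: For each letter, shift forward by 12 positions (mod 26).
  A (position 0) -> position (0+12) mod 26 = 12 -> M
  L (position 11) -> position (11+12) mod 26 = 23 -> X
  G (position 6) -> position (6+12) mod 26 = 18 -> S
  O (position 14) -> position (14+12) mod 26 = 0 -> A
  R (position 17) -> position (17+12) mod 26 = 3 -> D
  I (position 8) -> position (8+12) mod 26 = 20 -> U
  T (position 19) -> position (19+12) mod 26 = 5 -> F
  H (position 7) -> position (7+12) mod 26 = 19 -> T
  M (position 12) -> position (12+12) mod 26 = 24 -> Y
Result: MXSADUFTY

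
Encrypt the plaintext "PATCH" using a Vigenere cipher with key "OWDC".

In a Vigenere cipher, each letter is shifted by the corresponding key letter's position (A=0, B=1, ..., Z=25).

Step 1: Repeat key to match plaintext length:
  Plaintext: PATCH
  Key:       OWDCO
Step 2: Encrypt each letter:
  P(15) + O(14) = (15+14) mod 26 = 3 = D
  A(0) + W(22) = (0+22) mod 26 = 22 = W
  T(19) + D(3) = (19+3) mod 26 = 22 = W
  C(2) + C(2) = (2+2) mod 26 = 4 = E
  H(7) + O(14) = (7+14) mod 26 = 21 = V
Ciphertext: DWWEV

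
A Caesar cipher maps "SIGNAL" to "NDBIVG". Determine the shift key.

Step 1: Compare first letters: S (position 18) -> N (position 13).
Step 2: Shift = (13 - 18) mod 26 = 21.
The shift value is 21.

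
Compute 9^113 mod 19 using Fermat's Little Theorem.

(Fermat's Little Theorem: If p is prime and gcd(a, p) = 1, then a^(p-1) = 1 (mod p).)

Step 1: Since 19 is prime, by Fermat's Little Theorem: 9^18 = 1 (mod 19).
Step 2: Reduce exponent: 113 mod 18 = 5.
Step 3: So 9^113 = 9^5 (mod 19).
Step 4: 9^5 mod 19 = 16.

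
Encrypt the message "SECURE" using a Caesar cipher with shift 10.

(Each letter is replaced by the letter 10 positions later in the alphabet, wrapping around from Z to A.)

Step 1: For each letter, shift forward by 10 positions (mod 26).
  S (position 18) -> position (18+10) mod 26 = 2 -> C
  E (position 4) -> position (4+10) mod 26 = 14 -> O
  C (position 2) -> position (2+10) mod 26 = 12 -> M
  U (position 20) -> position (20+10) mod 26 = 4 -> E
  R (position 17) -> position (17+10) mod 26 = 1 -> B
  E (position 4) -> position (4+10) mod 26 = 14 -> O
Result: COMEBO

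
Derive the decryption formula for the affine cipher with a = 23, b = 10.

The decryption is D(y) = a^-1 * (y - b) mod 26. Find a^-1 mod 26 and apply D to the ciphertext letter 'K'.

Step 1: Find a^-1, the modular inverse of 23 mod 26.
Step 2: We need 23 * a^-1 = 1 (mod 26).
Step 3: 23 * 17 = 391 = 15 * 26 + 1, so a^-1 = 17.
Step 4: D(y) = 17(y - 10) mod 26.
Step 5: Apply to 'K' (y = 10): D(10) = 17 * (10 - 10) mod 26 = 17 * 0 mod 26 = 0 -> 'A'.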